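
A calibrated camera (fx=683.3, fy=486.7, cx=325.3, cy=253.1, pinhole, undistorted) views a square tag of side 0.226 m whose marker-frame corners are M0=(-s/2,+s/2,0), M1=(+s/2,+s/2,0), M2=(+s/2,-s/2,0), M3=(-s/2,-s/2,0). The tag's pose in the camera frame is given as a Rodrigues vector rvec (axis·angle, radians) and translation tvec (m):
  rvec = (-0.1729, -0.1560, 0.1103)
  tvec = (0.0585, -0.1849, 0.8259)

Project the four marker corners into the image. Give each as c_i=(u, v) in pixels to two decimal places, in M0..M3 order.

c0=(270.53, 198.77) c1=(457.17, 217.32) c2=(468.10, 94.15) c3=(291.01, 71.65)

Intrinsics K: fx=683.3, fy=486.7, cx=325.3, cy=253.1
Marker side s = 0.226 m; corners in marker frame (Z=0):
  M0 = (-0.1130, +0.1130, 0)
  M1 = (+0.1130, +0.1130, 0)
  M2 = (+0.1130, -0.1130, 0)
  M3 = (-0.1130, -0.1130, 0)
rvec = (-0.1729, -0.1560, 0.1103), |rvec| = θ = 0.25768 rad = 14.764°
Rodrigues: sinθ=0.25483, 1−cosθ=0.03301; R = I + sinθ·[k]× + (1−cosθ)·[k]×²:
    [+0.98185 -0.09567 -0.16376]
    [+0.12250 +0.97909 +0.16244]
    [+0.14480 -0.17955 +0.97303]
t = (0.0585, -0.1849, 0.8259) m
M0: Pc = R·M0+t = (-0.06326, -0.08811, +0.78925); u = 683.3·(-0.06326)/0.78925 + 325.3 = 270.5321, v = 486.7·(-0.08811)/0.78925 + 253.1 = 198.7688
M1: Pc = R·M1+t = (+0.15864, -0.06042, +0.82197); u = 683.3·(+0.15864)/0.82197 + 325.3 = 457.1747, v = 486.7·(-0.06042)/0.82197 + 253.1 = 217.3238
M2: Pc = R·M2+t = (+0.18026, -0.28169, +0.86255); u = 683.3·(+0.18026)/0.86255 + 325.3 = 468.0992, v = 486.7·(-0.28169)/0.86255 + 253.1 = 94.1519
M3: Pc = R·M3+t = (-0.04164, -0.30938, +0.82983); u = 683.3·(-0.04164)/0.82983 + 325.3 = 291.0142, v = 486.7·(-0.30938)/0.82983 + 253.1 = 71.6470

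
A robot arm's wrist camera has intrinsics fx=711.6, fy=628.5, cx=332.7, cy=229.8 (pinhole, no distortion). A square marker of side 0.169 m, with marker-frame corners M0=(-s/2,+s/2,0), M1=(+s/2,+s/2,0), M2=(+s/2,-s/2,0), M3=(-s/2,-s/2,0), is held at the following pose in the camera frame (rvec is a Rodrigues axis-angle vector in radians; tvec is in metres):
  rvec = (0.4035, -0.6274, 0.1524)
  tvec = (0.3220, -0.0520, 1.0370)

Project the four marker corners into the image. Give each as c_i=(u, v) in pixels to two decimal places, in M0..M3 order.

c0=(495.88, 244.39) c1=(567.57, 244.74) c2=(608.88, 154.22) c3=(537.51, 144.32)

Intrinsics K: fx=711.6, fy=628.5, cx=332.7, cy=229.8
Marker side s = 0.169 m; corners in marker frame (Z=0):
  M0 = (-0.0845, +0.0845, 0)
  M1 = (+0.0845, +0.0845, 0)
  M2 = (+0.0845, -0.0845, 0)
  M3 = (-0.0845, -0.0845, 0)
rvec = (0.4035, -0.6274, 0.1524), |rvec| = θ = 0.76136 rad = 43.623°
Rodrigues: sinθ=0.68991, 1−cosθ=0.27610; R = I + sinθ·[k]× + (1−cosθ)·[k]×²:
    [+0.80145 -0.25868 -0.53923]
    [+0.01752 +0.91139 -0.41117]
    [+0.59781 +0.32009 +0.73496]
t = (0.3220, -0.0520, 1.0370) m
M0: Pc = R·M0+t = (+0.23242, +0.02353, +1.01353); u = 711.6·(+0.23242)/1.01353 + 332.7 = 495.8814, v = 628.5·(+0.02353)/1.01353 + 229.8 = 244.3925
M1: Pc = R·M1+t = (+0.36786, +0.02649, +1.11456); u = 711.6·(+0.36786)/1.11456 + 332.7 = 567.5653, v = 628.5·(+0.02649)/1.11456 + 229.8 = 244.7391
M2: Pc = R·M2+t = (+0.41158, -0.12753, +1.06047); u = 711.6·(+0.41158)/1.06047 + 332.7 = 608.8808, v = 628.5·(-0.12753)/1.06047 + 229.8 = 154.2164
M3: Pc = R·M3+t = (+0.27614, -0.13049, +0.95944); u = 711.6·(+0.27614)/0.95944 + 332.7 = 537.5057, v = 628.5·(-0.13049)/0.95944 + 229.8 = 144.3181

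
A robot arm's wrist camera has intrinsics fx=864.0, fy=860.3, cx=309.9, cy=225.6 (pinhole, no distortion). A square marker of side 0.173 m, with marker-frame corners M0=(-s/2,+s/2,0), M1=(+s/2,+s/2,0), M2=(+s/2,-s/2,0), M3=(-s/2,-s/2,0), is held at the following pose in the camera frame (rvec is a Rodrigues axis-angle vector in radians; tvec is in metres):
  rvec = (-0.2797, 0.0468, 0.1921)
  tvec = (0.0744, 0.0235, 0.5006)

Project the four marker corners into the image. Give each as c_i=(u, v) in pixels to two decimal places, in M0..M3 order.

Intrinsics K: fx=864.0, fy=860.3, cx=309.9, cy=225.6
Marker side s = 0.173 m; corners in marker frame (Z=0):
  M0 = (-0.0865, +0.0865, 0)
  M1 = (+0.0865, +0.0865, 0)
  M2 = (+0.0865, -0.0865, 0)
  M3 = (-0.0865, -0.0865, 0)
rvec = (-0.2797, 0.0468, 0.1921), |rvec| = θ = 0.34253 rad = 19.625°
Rodrigues: sinθ=0.33587, 1−cosθ=0.05809; R = I + sinθ·[k]× + (1−cosθ)·[k]×²:
    [+0.98064 -0.19485 +0.01929]
    [+0.18188 +0.94299 +0.27871]
    [-0.07249 -0.26981 +0.96018]
t = (0.0744, 0.0235, 0.5006) m
M0: Pc = R·M0+t = (-0.02728, +0.08934, +0.48353); u = 864.0·(-0.02728)/0.48353 + 309.9 = 261.1548, v = 860.3·(+0.08934)/0.48353 + 225.6 = 384.5465
M1: Pc = R·M1+t = (+0.14237, +0.12080, +0.47099); u = 864.0·(+0.14237)/0.47099 + 309.9 = 571.0707, v = 860.3·(+0.12080)/0.47099 + 225.6 = 446.2539
M2: Pc = R·M2+t = (+0.17608, -0.04234, +0.51767); u = 864.0·(+0.17608)/0.51767 + 309.9 = 603.7816, v = 860.3·(-0.04234)/0.51767 + 225.6 = 155.2429
M3: Pc = R·M3+t = (+0.00643, -0.07380, +0.53021); u = 864.0·(+0.00643)/0.53021 + 309.9 = 320.3756, v = 860.3·(-0.07380)/0.53021 + 225.6 = 105.8515

c0=(261.15, 384.55) c1=(571.07, 446.25) c2=(603.78, 155.24) c3=(320.38, 105.85)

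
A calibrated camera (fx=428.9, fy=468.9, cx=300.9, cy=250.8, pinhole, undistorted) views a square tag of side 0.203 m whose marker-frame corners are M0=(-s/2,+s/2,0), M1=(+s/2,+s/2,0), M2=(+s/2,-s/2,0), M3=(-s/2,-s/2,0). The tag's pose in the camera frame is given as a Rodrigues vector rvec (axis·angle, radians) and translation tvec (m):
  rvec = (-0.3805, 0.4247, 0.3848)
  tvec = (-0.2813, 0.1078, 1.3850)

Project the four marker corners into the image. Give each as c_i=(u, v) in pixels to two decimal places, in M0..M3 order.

c0=(175.46, 306.51) c1=(222.43, 330.66) c2=(253.20, 267.54) c3=(206.03, 248.36)

Intrinsics K: fx=428.9, fy=468.9, cx=300.9, cy=250.8
Marker side s = 0.203 m; corners in marker frame (Z=0):
  M0 = (-0.1015, +0.1015, 0)
  M1 = (+0.1015, +0.1015, 0)
  M2 = (+0.1015, -0.1015, 0)
  M3 = (-0.1015, -0.1015, 0)
rvec = (-0.3805, 0.4247, 0.3848), |rvec| = θ = 0.68791 rad = 39.414°
Rodrigues: sinθ=0.63492, 1−cosθ=0.22743; R = I + sinθ·[k]× + (1−cosθ)·[k]×²:
    [+0.84215 -0.43282 +0.32162]
    [+0.27750 +0.85926 +0.42973]
    [-0.46235 -0.27265 +0.84374]
t = (-0.2813, 0.1078, 1.3850) m
M0: Pc = R·M0+t = (-0.41071, +0.16685, +1.40425); u = 428.9·(-0.41071)/1.40425 + 300.9 = 175.4572, v = 468.9·(+0.16685)/1.40425 + 250.8 = 306.5131
M1: Pc = R·M1+t = (-0.23975, +0.22318, +1.31040); u = 428.9·(-0.23975)/1.31040 + 300.9 = 222.4276, v = 468.9·(+0.22318)/1.31040 + 250.8 = 330.6609
M2: Pc = R·M2+t = (-0.15189, +0.04875, +1.36575); u = 428.9·(-0.15189)/1.36575 + 300.9 = 253.2004, v = 468.9·(+0.04875)/1.36575 + 250.8 = 267.5377
M3: Pc = R·M3+t = (-0.32285, -0.00758, +1.45960); u = 428.9·(-0.32285)/1.45960 + 300.9 = 206.0324, v = 468.9·(-0.00758)/1.45960 + 250.8 = 248.3647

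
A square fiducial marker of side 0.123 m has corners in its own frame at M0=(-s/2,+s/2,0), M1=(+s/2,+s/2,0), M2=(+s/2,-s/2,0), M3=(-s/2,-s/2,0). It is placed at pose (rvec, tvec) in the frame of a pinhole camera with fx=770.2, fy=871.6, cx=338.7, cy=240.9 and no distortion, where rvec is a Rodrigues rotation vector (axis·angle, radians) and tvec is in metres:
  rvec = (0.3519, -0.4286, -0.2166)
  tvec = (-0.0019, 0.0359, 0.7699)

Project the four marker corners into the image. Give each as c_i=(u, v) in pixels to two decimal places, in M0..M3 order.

c0=(290.25, 364.60) c1=(396.08, 321.32) c2=(383.42, 198.35) c3=(270.04, 236.74)

Intrinsics K: fx=770.2, fy=871.6, cx=338.7, cy=240.9
Marker side s = 0.123 m; corners in marker frame (Z=0):
  M0 = (-0.0615, +0.0615, 0)
  M1 = (+0.0615, +0.0615, 0)
  M2 = (+0.0615, -0.0615, 0)
  M3 = (-0.0615, -0.0615, 0)
rvec = (0.3519, -0.4286, -0.2166), |rvec| = θ = 0.59535 rad = 34.111°
Rodrigues: sinθ=0.56080, 1−cosθ=0.17205; R = I + sinθ·[k]× + (1−cosθ)·[k]×²:
    [+0.88806 +0.13082 -0.44072]
    [-0.27724 +0.91712 -0.28641]
    [+0.36673 +0.37654 +0.85072]
t = (-0.0019, 0.0359, 0.7699) m
M0: Pc = R·M0+t = (-0.04847, +0.10935, +0.77050); u = 770.2·(-0.04847)/0.77050 + 338.7 = 290.2488, v = 871.6·(+0.10935)/0.77050 + 240.9 = 364.6010
M1: Pc = R·M1+t = (+0.06076, +0.07525, +0.81561); u = 770.2·(+0.06076)/0.81561 + 338.7 = 396.0780, v = 871.6·(+0.07525)/0.81561 + 240.9 = 321.3183
M2: Pc = R·M2+t = (+0.04467, -0.03755, +0.76930); u = 770.2·(+0.04467)/0.76930 + 338.7 = 383.4228, v = 871.6·(-0.03755)/0.76930 + 240.9 = 198.3531
M3: Pc = R·M3+t = (-0.06456, -0.00345, +0.72419); u = 770.2·(-0.06456)/0.72419 + 338.7 = 270.0372, v = 871.6·(-0.00345)/0.72419 + 240.9 = 236.7448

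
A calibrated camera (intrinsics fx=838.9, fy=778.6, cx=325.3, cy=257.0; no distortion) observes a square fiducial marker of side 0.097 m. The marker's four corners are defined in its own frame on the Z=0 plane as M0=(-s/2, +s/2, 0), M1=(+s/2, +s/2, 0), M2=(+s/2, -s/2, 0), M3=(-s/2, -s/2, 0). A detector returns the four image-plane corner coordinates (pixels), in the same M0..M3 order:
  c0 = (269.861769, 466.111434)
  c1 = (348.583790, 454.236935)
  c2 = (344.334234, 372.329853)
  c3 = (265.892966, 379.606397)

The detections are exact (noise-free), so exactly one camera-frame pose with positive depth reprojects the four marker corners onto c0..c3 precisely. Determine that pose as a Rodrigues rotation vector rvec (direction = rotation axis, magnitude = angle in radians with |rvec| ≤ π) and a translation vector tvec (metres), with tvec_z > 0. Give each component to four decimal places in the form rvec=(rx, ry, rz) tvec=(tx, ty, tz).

rvec=(-0.0708, -0.5267, -0.0303) tvec=(-0.0184, 0.1871, 0.9060)

Intrinsics K: fx=838.9, fy=778.6, cx=325.3, cy=257.0
Marker side s = 0.097 m; corners in marker frame (Z=0):
  M0 = (-0.0485, +0.0485, 0)
  M1 = (+0.0485, +0.0485, 0)
  M2 = (+0.0485, -0.0485, 0)
  M3 = (-0.0485, -0.0485, 0)
Detected image corners:
  c0 = (269.861769, 466.111434) px
  c1 = (348.583790, 454.236935) px
  c2 = (344.334234, 372.329853) px
  c3 = (265.892966, 379.606397) px
Planar DLT: solve 8×8 A·h = b for H (H[2,2]=1):
  H  [+980.72665 +22.16630 +308.22006]
  H  [+133.56935 +839.92392 +417.80766]
  H  [+0.55543 -0.06588 +1.00000]
B = K⁻¹H; ‖b₁‖=1.103701, ‖b₂‖=1.103701; λ = 2/(‖b₁‖+‖b₂‖) = 0.906043, sign → tz>0 ⇒ λ=+0.906043
r₁ = λ·B[:,0] = (+0.86408,-0.01068,+0.50325); r₂ = λ·B[:,1] = (+0.04709,+0.99711,-0.05969)
r₃ = r₁×r₂ = (-0.50115,+0.07527,+0.86208); SVD([r₁ r₂ r₃]) → R = UVᵀ:
  R  [+0.86408 +0.04709 -0.50115]
  R  [-0.01068 +0.99711 +0.07527]
  R  [+0.50325 -0.05969 +0.86208]
t = (-0.01845, +0.18713, +0.90604) m
tr R = 2.723263; θ = arccos((tr R − 1)/2) = 0.532321 rad = 30.500°
axis k = ((R−Rᵀ)₃₂, (R−Rᵀ)₁₃, (R−Rᵀ)₂₁) / (2 sinθ) = (-0.132954, -0.989487, -0.056907)
rvec = θ·k = (-0.070774, -0.526725, -0.030293)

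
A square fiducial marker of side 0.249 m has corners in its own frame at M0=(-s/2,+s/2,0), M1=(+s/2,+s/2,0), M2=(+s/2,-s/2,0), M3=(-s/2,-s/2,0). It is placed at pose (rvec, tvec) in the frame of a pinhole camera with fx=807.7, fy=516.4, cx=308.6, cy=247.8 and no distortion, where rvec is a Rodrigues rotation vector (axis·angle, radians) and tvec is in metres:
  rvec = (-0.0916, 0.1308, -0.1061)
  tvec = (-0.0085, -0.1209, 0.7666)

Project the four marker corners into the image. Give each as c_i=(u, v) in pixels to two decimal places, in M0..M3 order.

c0=(183.92, 258.70) c1=(447.03, 239.77) c2=(416.39, 73.20) c3=(162.57, 98.08)

Intrinsics K: fx=807.7, fy=516.4, cx=308.6, cy=247.8
Marker side s = 0.249 m; corners in marker frame (Z=0):
  M0 = (-0.1245, +0.1245, 0)
  M1 = (+0.1245, +0.1245, 0)
  M2 = (+0.1245, -0.1245, 0)
  M3 = (-0.1245, -0.1245, 0)
rvec = (-0.0916, 0.1308, -0.1061), |rvec| = θ = 0.19172 rad = 10.985°
Rodrigues: sinθ=0.19055, 1−cosθ=0.01832; R = I + sinθ·[k]× + (1−cosθ)·[k]×²:
    [+0.98586 +0.09948 +0.13484]
    [-0.11142 +0.99021 +0.08412]
    [-0.12516 -0.09796 +0.98729]
t = (-0.0085, -0.1209, 0.7666) m
M0: Pc = R·M0+t = (-0.11885, +0.01625, +0.76999); u = 807.7·(-0.11885)/0.76999 + 308.6 = 183.9240, v = 516.4·(+0.01625)/0.76999 + 247.8 = 258.7002
M1: Pc = R·M1+t = (+0.12662, -0.01149, +0.73882); u = 807.7·(+0.12662)/0.73882 + 308.6 = 447.0295, v = 516.4·(-0.01149)/0.73882 + 247.8 = 239.7680
M2: Pc = R·M2+t = (+0.10185, -0.25805, +0.76321); u = 807.7·(+0.10185)/0.76321 + 308.6 = 416.3914, v = 516.4·(-0.25805)/0.76321 + 247.8 = 73.1982
M3: Pc = R·M3+t = (-0.14362, -0.23031, +0.79438); u = 807.7·(-0.14362)/0.79438 + 308.6 = 162.5665, v = 516.4·(-0.23031)/0.79438 + 247.8 = 98.0837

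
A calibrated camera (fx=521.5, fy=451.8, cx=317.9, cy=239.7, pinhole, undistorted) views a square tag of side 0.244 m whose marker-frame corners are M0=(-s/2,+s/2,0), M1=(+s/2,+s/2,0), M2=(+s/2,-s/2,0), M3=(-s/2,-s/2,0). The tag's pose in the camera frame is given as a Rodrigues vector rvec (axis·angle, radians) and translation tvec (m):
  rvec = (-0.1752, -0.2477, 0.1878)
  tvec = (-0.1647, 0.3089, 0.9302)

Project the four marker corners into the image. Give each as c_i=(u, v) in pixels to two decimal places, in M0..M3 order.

Intrinsics K: fx=521.5, fy=451.8, cx=317.9, cy=239.7
Marker side s = 0.244 m; corners in marker frame (Z=0):
  M0 = (-0.1220, +0.1220, 0)
  M1 = (+0.1220, +0.1220, 0)
  M2 = (+0.1220, -0.1220, 0)
  M3 = (-0.1220, -0.1220, 0)
rvec = (-0.1752, -0.2477, 0.1878), |rvec| = θ = 0.35682 rad = 20.444°
Rodrigues: sinθ=0.34929, 1−cosθ=0.06299; R = I + sinθ·[k]× + (1−cosθ)·[k]×²:
    [+0.95220 -0.16237 -0.25875]
    [+0.20531 +0.96737 +0.14849]
    [+0.22620 -0.19452 +0.95446]
t = (-0.1647, 0.3089, 0.9302) m
M0: Pc = R·M0+t = (-0.30068, +0.40187, +0.87887); u = 521.5·(-0.30068)/0.87887 + 317.9 = 139.4858, v = 451.8·(+0.40187)/0.87887 + 239.7 = 446.2889
M1: Pc = R·M1+t = (-0.06834, +0.45197, +0.93407); u = 521.5·(-0.06834)/0.93407 + 317.9 = 279.7443, v = 451.8·(+0.45197)/0.93407 + 239.7 = 458.3127
M2: Pc = R·M2+t = (-0.02872, +0.21593, +0.98153); u = 521.5·(-0.02872)/0.98153 + 317.9 = 302.6393, v = 451.8·(+0.21593)/0.98153 + 239.7 = 339.0928
M3: Pc = R·M3+t = (-0.26106, +0.16583, +0.92633); u = 521.5·(-0.26106)/0.92633 + 317.9 = 170.9313, v = 451.8·(+0.16583)/0.92633 + 239.7 = 320.5817

c0=(139.49, 446.29) c1=(279.74, 458.31) c2=(302.64, 339.09) c3=(170.93, 320.58)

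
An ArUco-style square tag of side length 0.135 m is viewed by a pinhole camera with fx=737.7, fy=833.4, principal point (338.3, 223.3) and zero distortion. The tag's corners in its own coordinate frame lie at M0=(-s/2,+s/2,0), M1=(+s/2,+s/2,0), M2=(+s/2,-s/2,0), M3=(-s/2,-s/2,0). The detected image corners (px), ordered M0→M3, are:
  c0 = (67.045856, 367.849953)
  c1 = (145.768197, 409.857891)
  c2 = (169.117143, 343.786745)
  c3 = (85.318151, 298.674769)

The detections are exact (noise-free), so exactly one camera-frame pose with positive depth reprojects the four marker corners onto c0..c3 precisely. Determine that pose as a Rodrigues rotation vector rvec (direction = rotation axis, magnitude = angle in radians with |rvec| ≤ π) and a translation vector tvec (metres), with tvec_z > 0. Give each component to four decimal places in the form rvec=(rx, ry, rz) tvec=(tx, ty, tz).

rvec=(0.5549, 0.0876, 0.4532) tvec=(-0.3356, 0.1780, 1.1165)

Intrinsics K: fx=737.7, fy=833.4, cx=338.3, cy=223.3
Marker side s = 0.135 m; corners in marker frame (Z=0):
  M0 = (-0.0675, +0.0675, 0)
  M1 = (+0.0675, +0.0675, 0)
  M2 = (+0.0675, -0.0675, 0)
  M3 = (-0.0675, -0.0675, 0)
Detected image corners:
  c0 = (67.045856, 367.849953) px
  c1 = (145.768197, 409.857891) px
  c2 = (169.117143, 343.786745) px
  c3 = (85.318151, 298.674769) px
Planar DLT: solve 8×8 A·h = b for H (H[2,2]=1):
  H  [+605.53515 -99.06497 +116.57952]
  H  [+335.07572 +668.45838 +356.17244]
  H  [+0.03598 +0.47198 +1.00000]
B = K⁻¹H; ‖b₁‖=0.895684, ‖b₂‖=0.895684; λ = 2/(‖b₁‖+‖b₂‖) = 1.116465, sign → tz>0 ⇒ λ=+1.116465
r₁ = λ·B[:,0] = (+0.89802,+0.43812,+0.04017); r₂ = λ·B[:,1] = (-0.39158,+0.75431,+0.52695)
r₃ = r₁×r₂ = (+0.20056,-0.48894,+0.84894); SVD([r₁ r₂ r₃]) → R = UVᵀ:
  R  [+0.89802 -0.39158 +0.20056]
  R  [+0.43812 +0.75431 -0.48894]
  R  [+0.04017 +0.52695 +0.84894]
t = (-0.33556, +0.17800, +1.11647) m
tr R = 2.501273; θ = arccos((tr R − 1)/2) = 0.721772 rad = 41.354°
axis k = ((R−Rᵀ)₃₂, (R−Rᵀ)₁₃, (R−Rᵀ)₂₁) / (2 sinθ) = (+0.768786, +0.121376, +0.627882)
rvec = θ·k = (+0.554888, +0.087606, +0.453188)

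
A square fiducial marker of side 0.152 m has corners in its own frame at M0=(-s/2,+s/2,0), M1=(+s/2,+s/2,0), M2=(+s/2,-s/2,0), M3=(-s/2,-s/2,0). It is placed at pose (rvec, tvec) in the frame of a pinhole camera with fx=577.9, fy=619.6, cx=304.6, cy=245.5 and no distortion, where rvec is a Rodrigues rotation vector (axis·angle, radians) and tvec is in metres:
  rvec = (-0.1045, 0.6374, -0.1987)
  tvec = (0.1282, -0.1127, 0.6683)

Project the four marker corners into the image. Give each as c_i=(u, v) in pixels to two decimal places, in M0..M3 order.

c0=(370.65, 225.92) c1=(492.85, 189.88) c2=(464.79, 47.53) c3=(350.04, 99.71)

Intrinsics K: fx=577.9, fy=619.6, cx=304.6, cy=245.5
Marker side s = 0.152 m; corners in marker frame (Z=0):
  M0 = (-0.0760, +0.0760, 0)
  M1 = (+0.0760, +0.0760, 0)
  M2 = (+0.0760, -0.0760, 0)
  M3 = (-0.0760, -0.0760, 0)
rvec = (-0.1045, 0.6374, -0.1987), |rvec| = θ = 0.67578 rad = 38.719°
Rodrigues: sinθ=0.62551, 1−cosθ=0.21978; R = I + sinθ·[k]× + (1−cosθ)·[k]×²:
    [+0.78547 +0.15186 +0.59997]
    [-0.21597 +0.97574 +0.03577]
    [-0.57999 -0.15768 +0.79922]
t = (0.1282, -0.1127, 0.6683) m
M0: Pc = R·M0+t = (+0.08005, -0.02213, +0.70040); u = 577.9·(+0.08005)/0.70040 + 304.6 = 370.6460, v = 619.6·(-0.02213)/0.70040 + 245.5 = 225.9233
M1: Pc = R·M1+t = (+0.19944, -0.05496, +0.61224); u = 577.9·(+0.19944)/0.61224 + 304.6 = 492.8521, v = 619.6·(-0.05496)/0.61224 + 245.5 = 189.8816
M2: Pc = R·M2+t = (+0.17635, -0.20327, +0.63620); u = 577.9·(+0.17635)/0.63620 + 304.6 = 464.7926, v = 619.6·(-0.20327)/0.63620 + 245.5 = 47.5347
M3: Pc = R·M3+t = (+0.05696, -0.17044, +0.72436); u = 577.9·(+0.05696)/0.72436 + 304.6 = 350.0449, v = 619.6·(-0.17044)/0.72436 + 245.5 = 99.7081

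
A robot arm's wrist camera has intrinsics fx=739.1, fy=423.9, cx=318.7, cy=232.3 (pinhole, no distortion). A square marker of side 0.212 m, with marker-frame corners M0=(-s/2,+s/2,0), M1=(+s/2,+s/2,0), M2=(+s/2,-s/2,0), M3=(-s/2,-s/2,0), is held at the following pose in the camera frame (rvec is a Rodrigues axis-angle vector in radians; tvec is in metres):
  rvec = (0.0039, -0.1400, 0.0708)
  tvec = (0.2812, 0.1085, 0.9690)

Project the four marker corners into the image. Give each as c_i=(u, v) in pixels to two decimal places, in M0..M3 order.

c0=(449.62, 324.18) c1=(603.01, 327.83) c2=(614.22, 236.70) c3=(461.21, 230.22)

Intrinsics K: fx=739.1, fy=423.9, cx=318.7, cy=232.3
Marker side s = 0.212 m; corners in marker frame (Z=0):
  M0 = (-0.1060, +0.1060, 0)
  M1 = (+0.1060, +0.1060, 0)
  M2 = (+0.1060, -0.1060, 0)
  M3 = (-0.1060, -0.1060, 0)
rvec = (0.0039, -0.1400, 0.0708), |rvec| = θ = 0.15693 rad = 8.992°
Rodrigues: sinθ=0.15629, 1−cosθ=0.01229; R = I + sinθ·[k]× + (1−cosθ)·[k]×²:
    [+0.98772 -0.07078 -0.13929]
    [+0.07024 +0.99749 -0.00883]
    [+0.13956 -0.00106 +0.99021]
t = (0.2812, 0.1085, 0.9690) m
M0: Pc = R·M0+t = (+0.16900, +0.20679, +0.95409); u = 739.1·(+0.16900)/0.95409 + 318.7 = 449.6170, v = 423.9·(+0.20679)/0.95409 + 232.3 = 324.1755
M1: Pc = R·M1+t = (+0.37840, +0.22168, +0.98368); u = 739.1·(+0.37840)/0.98368 + 318.7 = 603.0116, v = 423.9·(+0.22168)/0.98368 + 232.3 = 327.8287
M2: Pc = R·M2+t = (+0.39340, +0.01021, +0.98391); u = 739.1·(+0.39340)/0.98391 + 318.7 = 614.2187, v = 423.9·(+0.01021)/0.98391 + 232.3 = 236.6993
M3: Pc = R·M3+t = (+0.18400, -0.00468, +0.95432); u = 739.1·(+0.18400)/0.95432 + 318.7 = 461.2078, v = 423.9·(-0.00468)/0.95432 + 232.3 = 230.2215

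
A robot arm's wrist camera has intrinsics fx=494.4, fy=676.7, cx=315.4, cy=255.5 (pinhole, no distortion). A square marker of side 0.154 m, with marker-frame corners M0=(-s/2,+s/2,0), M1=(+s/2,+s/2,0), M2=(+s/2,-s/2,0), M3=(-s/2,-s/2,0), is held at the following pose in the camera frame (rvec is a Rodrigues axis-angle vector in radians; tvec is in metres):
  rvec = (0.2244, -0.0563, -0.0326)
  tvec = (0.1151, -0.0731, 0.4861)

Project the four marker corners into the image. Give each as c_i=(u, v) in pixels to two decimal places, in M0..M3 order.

Intrinsics K: fx=494.4, fy=676.7, cx=315.4, cy=255.5
Marker side s = 0.154 m; corners in marker frame (Z=0):
  M0 = (-0.0770, +0.0770, 0)
  M1 = (+0.0770, +0.0770, 0)
  M2 = (+0.0770, -0.0770, 0)
  M3 = (-0.0770, -0.0770, 0)
rvec = (0.2244, -0.0563, -0.0326), |rvec| = θ = 0.23364 rad = 13.387°
Rodrigues: sinθ=0.23152, 1−cosθ=0.02717; R = I + sinθ·[k]× + (1−cosθ)·[k]×²:
    [+0.99789 +0.02602 -0.05943]
    [-0.03859 +0.97441 -0.22145]
    [+0.05215 +0.22328 +0.97336]
t = (0.1151, -0.0731, 0.4861) m
M0: Pc = R·M0+t = (+0.04027, +0.00490, +0.49928); u = 494.4·(+0.04027)/0.49928 + 315.4 = 355.2721, v = 676.7·(+0.00490)/0.49928 + 255.5 = 262.1426
M1: Pc = R·M1+t = (+0.19394, -0.00104, +0.50731); u = 494.4·(+0.19394)/0.50731 + 315.4 = 504.4065, v = 676.7·(-0.00104)/0.50731 + 255.5 = 254.1098
M2: Pc = R·M2+t = (+0.18993, -0.15110, +0.47292); u = 494.4·(+0.18993)/0.47292 + 315.4 = 513.9601, v = 676.7·(-0.15110)/0.47292 + 255.5 = 39.2914
M3: Pc = R·M3+t = (+0.03626, -0.14516, +0.46489); u = 494.4·(+0.03626)/0.46489 + 315.4 = 353.9604, v = 676.7·(-0.14516)/0.46489 + 255.5 = 44.2074

c0=(355.27, 262.14) c1=(504.41, 254.11) c2=(513.96, 39.29) c3=(353.96, 44.21)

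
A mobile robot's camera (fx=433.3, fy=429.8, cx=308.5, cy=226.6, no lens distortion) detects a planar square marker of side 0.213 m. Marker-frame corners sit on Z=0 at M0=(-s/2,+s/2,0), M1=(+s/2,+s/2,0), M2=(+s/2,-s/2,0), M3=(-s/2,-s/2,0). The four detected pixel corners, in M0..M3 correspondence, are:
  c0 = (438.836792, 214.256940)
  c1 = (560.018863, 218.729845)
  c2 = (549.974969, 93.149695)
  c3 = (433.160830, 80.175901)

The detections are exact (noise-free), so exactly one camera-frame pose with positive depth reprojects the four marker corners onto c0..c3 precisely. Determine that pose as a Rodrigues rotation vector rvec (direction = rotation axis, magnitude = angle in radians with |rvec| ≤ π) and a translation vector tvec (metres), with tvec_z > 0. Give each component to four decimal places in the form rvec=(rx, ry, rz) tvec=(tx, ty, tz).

Intrinsics K: fx=433.3, fy=429.8, cx=308.5, cy=226.6
Marker side s = 0.213 m; corners in marker frame (Z=0):
  M0 = (-0.1065, +0.1065, 0)
  M1 = (+0.1065, +0.1065, 0)
  M2 = (+0.1065, -0.1065, 0)
  M3 = (-0.1065, -0.1065, 0)
Detected image corners:
  c0 = (438.836792, 214.256940) px
  c1 = (560.018863, 218.729845) px
  c2 = (549.974969, 93.149695) px
  c3 = (433.160830, 80.175901) px
Planar DLT: solve 8×8 A·h = b for H (H[2,2]=1):
  H  [+717.22447 -58.62347 +497.44716]
  H  [+89.93204 +579.52337 +150.38923]
  H  [+0.32040 -0.19349 +1.00000]
B = K⁻¹H; ‖b₁‖=1.463220, ‖b₂‖=1.463220; λ = 2/(‖b₁‖+‖b₂‖) = 0.683424, sign → tz>0 ⇒ λ=+0.683424
r₁ = λ·B[:,0] = (+0.97534,+0.02755,+0.21897); r₂ = λ·B[:,1] = (+0.00169,+0.99122,-0.13224)
r₃ = r₁×r₂ = (-0.22069,+0.12934,+0.96673); SVD([r₁ r₂ r₃]) → R = UVᵀ:
  R  [+0.97534 +0.00169 -0.22069]
  R  [+0.02755 +0.99122 +0.12934]
  R  [+0.21897 -0.13224 +0.96673]
t = (+0.29802, -0.12118, +0.68342) m
tr R = 2.933288; θ = arccos((tr R − 1)/2) = 0.259010 rad = 14.840°
axis k = ((R−Rᵀ)₃₂, (R−Rᵀ)₁₃, (R−Rᵀ)₂₁) / (2 sinθ) = (-0.510654, -0.858302, +0.050501)
rvec = θ·k = (-0.132265, -0.222309, +0.013080)

rvec=(-0.1323, -0.2223, 0.0131) tvec=(0.2980, -0.1212, 0.6834)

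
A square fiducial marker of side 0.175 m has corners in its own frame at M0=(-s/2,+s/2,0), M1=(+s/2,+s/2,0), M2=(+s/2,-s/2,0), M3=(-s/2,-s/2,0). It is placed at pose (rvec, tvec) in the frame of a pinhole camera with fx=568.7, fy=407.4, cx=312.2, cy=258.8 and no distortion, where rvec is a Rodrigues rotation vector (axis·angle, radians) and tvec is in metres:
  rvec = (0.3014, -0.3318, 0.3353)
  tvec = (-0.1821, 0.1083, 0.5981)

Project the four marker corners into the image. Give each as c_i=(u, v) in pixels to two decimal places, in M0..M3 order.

Intrinsics K: fx=568.7, fy=407.4, cx=312.2, cy=258.8
Marker side s = 0.175 m; corners in marker frame (Z=0):
  M0 = (-0.0875, +0.0875, 0)
  M1 = (+0.0875, +0.0875, 0)
  M2 = (+0.0875, -0.0875, 0)
  M3 = (-0.0875, -0.0875, 0)
rvec = (0.3014, -0.3318, 0.3353), |rvec| = θ = 0.55979 rad = 32.073°
Rodrigues: sinθ=0.53100, 1−cosθ=0.15263; R = I + sinθ·[k]× + (1−cosθ)·[k]×²:
    [+0.89162 -0.36677 -0.26552]
    [+0.26935 +0.90099 -0.34009]
    [+0.36396 +0.23171 +0.90213]
t = (-0.1821, 0.1083, 0.5981) m
M0: Pc = R·M0+t = (-0.29221, +0.16357, +0.58653); u = 568.7·(-0.29221)/0.58653 + 312.2 = 28.8731, v = 407.4·(+0.16357)/0.58653 + 258.8 = 372.4141
M1: Pc = R·M1+t = (-0.13618, +0.21071, +0.65022); u = 568.7·(-0.13618)/0.65022 + 312.2 = 193.0971, v = 407.4·(+0.21071)/0.65022 + 258.8 = 390.8183
M2: Pc = R·M2+t = (-0.07199, +0.05303, +0.60967); u = 568.7·(-0.07199)/0.60967 + 312.2 = 245.0469, v = 407.4·(+0.05303)/0.60967 + 258.8 = 294.2370
M3: Pc = R·M3+t = (-0.22802, +0.00589, +0.54598); u = 568.7·(-0.22802)/0.54598 + 312.2 = 74.6863, v = 407.4·(+0.00589)/0.54598 + 258.8 = 263.1987

c0=(28.87, 372.41) c1=(193.10, 390.82) c2=(245.05, 294.24) c3=(74.69, 263.20)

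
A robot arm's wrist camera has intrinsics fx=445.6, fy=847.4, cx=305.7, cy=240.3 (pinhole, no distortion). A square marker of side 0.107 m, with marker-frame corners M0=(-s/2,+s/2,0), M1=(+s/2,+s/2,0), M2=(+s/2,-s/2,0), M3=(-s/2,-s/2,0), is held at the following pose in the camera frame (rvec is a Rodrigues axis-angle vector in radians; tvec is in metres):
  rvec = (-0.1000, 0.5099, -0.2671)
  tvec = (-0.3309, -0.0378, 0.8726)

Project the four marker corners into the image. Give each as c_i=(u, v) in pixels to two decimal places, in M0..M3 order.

Intrinsics K: fx=445.6, fy=847.4, cx=305.7, cy=240.3
Marker side s = 0.107 m; corners in marker frame (Z=0):
  M0 = (-0.0535, +0.0535, 0)
  M1 = (+0.0535, +0.0535, 0)
  M2 = (+0.0535, -0.0535, 0)
  M3 = (-0.0535, -0.0535, 0)
rvec = (-0.1000, 0.5099, -0.2671), |rvec| = θ = 0.58424 rad = 33.475°
Rodrigues: sinθ=0.55157, 1−cosθ=0.16587; R = I + sinθ·[k]× + (1−cosθ)·[k]×²:
    [+0.83899 +0.22738 +0.49436]
    [-0.27694 +0.96047 +0.02823]
    [-0.46840 -0.16059 +0.86880]
t = (-0.3309, -0.0378, 0.8726) m
M0: Pc = R·M0+t = (-0.36362, +0.02840, +0.88907); u = 445.6·(-0.36362)/0.88907 + 305.7 = 123.4536, v = 847.4·(+0.02840)/0.88907 + 240.3 = 267.3705
M1: Pc = R·M1+t = (-0.27385, -0.00123, +0.83895); u = 445.6·(-0.27385)/0.83895 + 305.7 = 160.2476, v = 847.4·(-0.00123)/0.83895 + 240.3 = 239.0566
M2: Pc = R·M2+t = (-0.29818, -0.10400, +0.85613); u = 445.6·(-0.29818)/0.85613 + 305.7 = 150.5036, v = 847.4·(-0.10400)/0.85613 + 240.3 = 137.3592
M3: Pc = R·M3+t = (-0.38795, -0.07437, +0.90625); u = 445.6·(-0.38795)/0.90625 + 305.7 = 114.9461, v = 847.4·(-0.07437)/0.90625 + 240.3 = 170.7605

c0=(123.45, 267.37) c1=(160.25, 239.06) c2=(150.50, 137.36) c3=(114.95, 170.76)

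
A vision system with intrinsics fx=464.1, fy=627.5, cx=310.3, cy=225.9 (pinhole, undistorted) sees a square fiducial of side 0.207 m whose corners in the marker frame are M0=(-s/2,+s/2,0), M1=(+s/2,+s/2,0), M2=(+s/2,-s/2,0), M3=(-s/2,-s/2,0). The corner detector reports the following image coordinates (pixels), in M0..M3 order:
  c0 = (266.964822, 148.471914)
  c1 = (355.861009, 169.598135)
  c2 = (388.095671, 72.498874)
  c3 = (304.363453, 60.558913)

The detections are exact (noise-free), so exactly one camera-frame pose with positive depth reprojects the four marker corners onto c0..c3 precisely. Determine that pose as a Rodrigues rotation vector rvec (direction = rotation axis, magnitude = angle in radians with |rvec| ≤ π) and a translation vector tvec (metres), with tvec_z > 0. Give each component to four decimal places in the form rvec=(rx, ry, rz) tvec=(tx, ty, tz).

rvec=(-0.5579, 0.3491, 0.3212) tvec=(0.0383, -0.1866, 1.0127)

Intrinsics K: fx=464.1, fy=627.5, cx=310.3, cy=225.9
Marker side s = 0.207 m; corners in marker frame (Z=0):
  M0 = (-0.1035, +0.1035, 0)
  M1 = (+0.1035, +0.1035, 0)
  M2 = (+0.1035, -0.1035, 0)
  M3 = (-0.1035, -0.1035, 0)
Detected image corners:
  c0 = (266.964822, 148.471914) px
  c1 = (355.861009, 169.598135) px
  c2 = (388.095671, 72.498874) px
  c3 = (304.363453, 60.558913) px
Planar DLT: solve 8×8 A·h = b for H (H[2,2]=1):
  H  [+285.10069 -316.70906 +327.84865]
  H  [+33.80363 +395.21115 +110.28569]
  H  [-0.39929 -0.45008 +1.00000]
B = K⁻¹H; ‖b₁‖=0.987488, ‖b₂‖=0.987488; λ = 2/(‖b₁‖+‖b₂‖) = 1.012671, sign → tz>0 ⇒ λ=+1.012671
r₁ = λ·B[:,0] = (+0.89244,+0.20012,-0.40435); r₂ = λ·B[:,1] = (-0.38632,+0.80188,-0.45579)
r₃ = r₁×r₂ = (+0.23303,+0.56297,+0.79294); SVD([r₁ r₂ r₃]) → R = UVᵀ:
  R  [+0.89244 -0.38632 +0.23303]
  R  [+0.20012 +0.80188 +0.56297]
  R  [-0.40435 -0.45579 +0.79294]
t = (+0.03829, -0.18658, +1.01267) m
tr R = 2.487269; θ = arccos((tr R − 1)/2) = 0.732306 rad = 41.958°
axis k = ((R−Rᵀ)₃₂, (R−Rᵀ)₁₃, (R−Rᵀ)₂₁) / (2 sinθ) = (-0.761875, +0.476661, +0.438566)
rvec = θ·k = (-0.557926, +0.349062, +0.321165)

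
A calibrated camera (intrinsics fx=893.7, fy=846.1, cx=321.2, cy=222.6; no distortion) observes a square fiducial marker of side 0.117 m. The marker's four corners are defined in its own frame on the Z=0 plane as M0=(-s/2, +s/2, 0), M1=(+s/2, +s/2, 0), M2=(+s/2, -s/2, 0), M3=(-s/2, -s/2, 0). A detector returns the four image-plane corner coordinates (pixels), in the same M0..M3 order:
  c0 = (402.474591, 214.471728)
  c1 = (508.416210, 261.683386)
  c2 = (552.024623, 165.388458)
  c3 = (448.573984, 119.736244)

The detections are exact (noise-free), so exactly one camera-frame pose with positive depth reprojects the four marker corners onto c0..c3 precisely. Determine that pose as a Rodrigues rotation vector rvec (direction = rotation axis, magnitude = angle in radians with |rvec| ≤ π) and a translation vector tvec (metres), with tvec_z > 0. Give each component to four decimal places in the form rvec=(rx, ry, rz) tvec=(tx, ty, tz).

Intrinsics K: fx=893.7, fy=846.1, cx=321.2, cy=222.6
Marker side s = 0.117 m; corners in marker frame (Z=0):
  M0 = (-0.0585, +0.0585, 0)
  M1 = (+0.0585, +0.0585, 0)
  M2 = (+0.0585, -0.0585, 0)
  M3 = (-0.0585, -0.0585, 0)
Detected image corners:
  c0 = (402.474591, 214.471728) px
  c1 = (508.416210, 261.683386) px
  c2 = (552.024623, 165.388458) px
  c3 = (448.573984, 119.736244) px
Planar DLT: solve 8×8 A·h = b for H (H[2,2]=1):
  H  [+878.61037 -487.45959 +478.05495]
  H  [+390.36008 +774.90792 +189.66577]
  H  [-0.03368 -0.21778 +1.00000]
B = K⁻¹H; ‖b₁‖=1.101229, ‖b₂‖=1.101229; λ = 2/(‖b₁‖+‖b₂‖) = 0.908077, sign → tz>0 ⇒ λ=+0.908077
r₁ = λ·B[:,0] = (+0.90373,+0.42700,-0.03058); r₂ = λ·B[:,1] = (-0.42422,+0.88370,-0.19776)
r₃ = r₁×r₂ = (-0.05742,+0.19170,+0.97977); SVD([r₁ r₂ r₃]) → R = UVᵀ:
  R  [+0.90373 -0.42422 -0.05742]
  R  [+0.42700 +0.88370 +0.19170]
  R  [-0.03058 -0.19776 +0.97977]
t = (+0.15938, -0.03535, +0.90808) m
tr R = 2.767207; θ = arccos((tr R − 1)/2) = 0.487294 rad = 27.920°
axis k = ((R−Rᵀ)₃₂, (R−Rᵀ)₁₃, (R−Rᵀ)₂₁) / (2 sinθ) = (-0.415880, -0.028661, +0.908968)
rvec = θ·k = (-0.202656, -0.013967, +0.442934)

rvec=(-0.2027, -0.0140, 0.4429) tvec=(0.1594, -0.0353, 0.9081)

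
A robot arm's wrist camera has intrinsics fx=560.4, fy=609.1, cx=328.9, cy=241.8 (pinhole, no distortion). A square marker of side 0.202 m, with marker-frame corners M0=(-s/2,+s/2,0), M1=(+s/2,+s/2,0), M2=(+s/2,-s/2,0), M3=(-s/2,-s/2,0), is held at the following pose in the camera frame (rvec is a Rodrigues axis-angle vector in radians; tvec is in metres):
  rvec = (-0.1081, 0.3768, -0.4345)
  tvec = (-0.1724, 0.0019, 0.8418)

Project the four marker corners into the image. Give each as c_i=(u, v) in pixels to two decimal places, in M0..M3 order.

c0=(186.53, 338.79) c1=(294.70, 280.08) c2=(242.75, 144.02) c3=(142.93, 210.56)

Intrinsics K: fx=560.4, fy=609.1, cx=328.9, cy=241.8
Marker side s = 0.202 m; corners in marker frame (Z=0):
  M0 = (-0.1010, +0.1010, 0)
  M1 = (+0.1010, +0.1010, 0)
  M2 = (+0.1010, -0.1010, 0)
  M3 = (-0.1010, -0.1010, 0)
rvec = (-0.1081, 0.3768, -0.4345), |rvec| = θ = 0.58520 rad = 33.529°
Rodrigues: sinθ=0.55236, 1−cosθ=0.16640; R = I + sinθ·[k]× + (1−cosθ)·[k]×²:
    [+0.83928 +0.39033 +0.37848]
    [-0.42991 +0.90259 +0.02248]
    [-0.33284 -0.18159 +0.92534]
t = (-0.1724, 0.0019, 0.8418) m
M0: Pc = R·M0+t = (-0.21774, +0.13648, +0.85708); u = 560.4·(-0.21774)/0.85708 + 328.9 = 186.5279, v = 609.1·(+0.13648)/0.85708 + 241.8 = 338.7945
M1: Pc = R·M1+t = (-0.04821, +0.04964, +0.78984); u = 560.4·(-0.04821)/0.78984 + 328.9 = 294.6952, v = 609.1·(+0.04964)/0.78984 + 241.8 = 280.0809
M2: Pc = R·M2+t = (-0.12706, -0.13268, +0.82652); u = 560.4·(-0.12706)/0.82652 + 328.9 = 242.7535, v = 609.1·(-0.13268)/0.82652 + 241.8 = 144.0204
M3: Pc = R·M3+t = (-0.29659, -0.04584, +0.89376); u = 560.4·(-0.29659)/0.89376 + 328.9 = 142.9327, v = 609.1·(-0.04584)/0.89376 + 241.8 = 210.5595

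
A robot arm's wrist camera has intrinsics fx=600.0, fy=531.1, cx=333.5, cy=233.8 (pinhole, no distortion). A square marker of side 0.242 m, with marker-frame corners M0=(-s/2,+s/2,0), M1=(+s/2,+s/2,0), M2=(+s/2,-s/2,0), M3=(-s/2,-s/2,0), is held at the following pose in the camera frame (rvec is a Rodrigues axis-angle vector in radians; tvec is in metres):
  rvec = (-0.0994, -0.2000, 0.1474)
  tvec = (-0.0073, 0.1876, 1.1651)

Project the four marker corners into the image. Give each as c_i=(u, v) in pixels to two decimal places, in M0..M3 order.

c0=(258.52, 369.29) c1=(381.30, 381.00) c2=(396.61, 272.39) c3=(277.35, 256.63)

Intrinsics K: fx=600.0, fy=531.1, cx=333.5, cy=233.8
Marker side s = 0.242 m; corners in marker frame (Z=0):
  M0 = (-0.1210, +0.1210, 0)
  M1 = (+0.1210, +0.1210, 0)
  M2 = (+0.1210, -0.1210, 0)
  M3 = (-0.1210, -0.1210, 0)
rvec = (-0.0994, -0.2000, 0.1474), |rvec| = θ = 0.26760 rad = 15.332°
Rodrigues: sinθ=0.26441, 1−cosθ=0.03559; R = I + sinθ·[k]× + (1−cosθ)·[k]×²:
    [+0.96932 -0.13577 -0.20490]
    [+0.15553 +0.98429 +0.08357]
    [+0.19034 -0.11287 +0.97521]
t = (-0.0073, 0.1876, 1.1651) m
M0: Pc = R·M0+t = (-0.14102, +0.28788, +1.12841); u = 600.0·(-0.14102)/1.12841 + 333.5 = 258.5191, v = 531.1·(+0.28788)/1.12841 + 233.8 = 369.2942
M1: Pc = R·M1+t = (+0.09356, +0.32552, +1.17447); u = 600.0·(+0.09356)/1.17447 + 333.5 = 381.2967, v = 531.1·(+0.32552)/1.17447 + 233.8 = 381.0001
M2: Pc = R·M2+t = (+0.12642, +0.08732, +1.20179); u = 600.0·(+0.12642)/1.20179 + 333.5 = 396.6137, v = 531.1·(+0.08732)/1.20179 + 233.8 = 272.3887
M3: Pc = R·M3+t = (-0.10816, +0.04968, +1.15573); u = 600.0·(-0.10816)/1.15573 + 333.5 = 277.3483, v = 531.1·(+0.04968)/1.15573 + 233.8 = 256.6307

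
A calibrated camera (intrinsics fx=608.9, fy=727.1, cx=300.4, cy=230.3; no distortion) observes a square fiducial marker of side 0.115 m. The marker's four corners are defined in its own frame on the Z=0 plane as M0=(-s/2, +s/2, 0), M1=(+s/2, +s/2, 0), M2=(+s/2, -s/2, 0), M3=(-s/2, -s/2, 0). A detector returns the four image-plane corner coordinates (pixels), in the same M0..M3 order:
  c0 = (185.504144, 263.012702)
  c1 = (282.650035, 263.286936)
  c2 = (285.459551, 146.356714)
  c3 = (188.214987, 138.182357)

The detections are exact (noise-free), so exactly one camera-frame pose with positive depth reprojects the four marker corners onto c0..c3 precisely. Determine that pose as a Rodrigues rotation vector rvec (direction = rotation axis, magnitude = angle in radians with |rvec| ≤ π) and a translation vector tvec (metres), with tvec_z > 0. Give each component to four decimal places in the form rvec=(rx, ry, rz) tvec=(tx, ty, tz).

Intrinsics K: fx=608.9, fy=727.1, cx=300.4, cy=230.3
Marker side s = 0.115 m; corners in marker frame (Z=0):
  M0 = (-0.0575, +0.0575, 0)
  M1 = (+0.0575, +0.0575, 0)
  M2 = (+0.0575, -0.0575, 0)
  M3 = (-0.0575, -0.0575, 0)
Detected image corners:
  c0 = (185.504144, 263.012702) px
  c1 = (282.650035, 263.286936) px
  c2 = (285.459551, 146.356714) px
  c3 = (188.214987, 138.182357) px
Planar DLT: solve 8×8 A·h = b for H (H[2,2]=1):
  H  [+978.78125 -18.14279 +237.04081]
  H  [+151.70773 +1055.06818 +202.86527]
  H  [+0.56743 +0.02494 +1.00000]
B = K⁻¹H; ‖b₁‖=1.443993, ‖b₂‖=1.443993; λ = 2/(‖b₁‖+‖b₂‖) = 0.692524, sign → tz>0 ⇒ λ=+0.692524
r₁ = λ·B[:,0] = (+0.91934,+0.02003,+0.39296); r₂ = λ·B[:,1] = (-0.02916,+0.99943,+0.01727)
r₃ = r₁×r₂ = (-0.39239,-0.02734,+0.91939); SVD([r₁ r₂ r₃]) → R = UVᵀ:
  R  [+0.91934 -0.02916 -0.39239]
  R  [+0.02003 +0.99943 -0.02734]
  R  [+0.39296 +0.01727 +0.91939]
t = (-0.07206, -0.02613, +0.69252) m
tr R = 2.838156; θ = arccos((tr R − 1)/2) = 0.405062 rad = 23.208°
axis k = ((R−Rᵀ)₃₂, (R−Rᵀ)₁₃, (R−Rᵀ)₂₁) / (2 sinθ) = (+0.056600, -0.996445, +0.062404)
rvec = θ·k = (+0.022927, -0.403622, +0.025278)

rvec=(0.0229, -0.4036, 0.0253) tvec=(-0.0721, -0.0261, 0.6925)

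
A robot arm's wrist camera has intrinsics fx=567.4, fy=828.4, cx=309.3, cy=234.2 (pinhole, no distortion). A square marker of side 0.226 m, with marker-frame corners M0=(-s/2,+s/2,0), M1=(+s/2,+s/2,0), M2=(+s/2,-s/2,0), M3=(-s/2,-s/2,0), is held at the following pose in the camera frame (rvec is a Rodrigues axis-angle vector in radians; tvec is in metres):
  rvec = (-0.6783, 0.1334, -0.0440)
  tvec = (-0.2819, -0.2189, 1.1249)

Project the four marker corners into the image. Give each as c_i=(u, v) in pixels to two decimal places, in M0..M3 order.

Intrinsics K: fx=567.4, fy=828.4, cx=309.3, cy=234.2
Marker side s = 0.226 m; corners in marker frame (Z=0):
  M0 = (-0.1130, +0.1130, 0)
  M1 = (+0.1130, +0.1130, 0)
  M2 = (+0.1130, -0.1130, 0)
  M3 = (-0.1130, -0.1130, 0)
rvec = (-0.6783, 0.1334, -0.0440), |rvec| = θ = 0.69269 rad = 39.688°
Rodrigues: sinθ=0.63861, 1−cosθ=0.23047; R = I + sinθ·[k]× + (1−cosθ)·[k]×²:
    [+0.99052 -0.00290 +0.13732]
    [-0.08403 +0.77808 +0.62252]
    [-0.10865 -0.62816 +0.77046]
t = (-0.2819, -0.2189, 1.1249) m
M0: Pc = R·M0+t = (-0.39416, -0.12148, +1.06620); u = 567.4·(-0.39416)/1.06620 + 309.3 = 99.5407, v = 828.4·(-0.12148)/1.06620 + 234.2 = 139.8121
M1: Pc = R·M1+t = (-0.17030, -0.14047, +1.04164); u = 567.4·(-0.17030)/1.04164 + 309.3 = 216.5354, v = 828.4·(-0.14047)/1.04164 + 234.2 = 122.4846
M2: Pc = R·M2+t = (-0.16964, -0.31632, +1.18360); u = 567.4·(-0.16964)/1.18360 + 309.3 = 227.9758, v = 828.4·(-0.31632)/1.18360 + 234.2 = 12.8105
M3: Pc = R·M3+t = (-0.39350, -0.29733, +1.20816); u = 567.4·(-0.39350)/1.20816 + 309.3 = 124.4959, v = 828.4·(-0.29733)/1.20816 + 234.2 = 30.3311

c0=(99.54, 139.81) c1=(216.54, 122.48) c2=(227.98, 12.81) c3=(124.50, 30.33)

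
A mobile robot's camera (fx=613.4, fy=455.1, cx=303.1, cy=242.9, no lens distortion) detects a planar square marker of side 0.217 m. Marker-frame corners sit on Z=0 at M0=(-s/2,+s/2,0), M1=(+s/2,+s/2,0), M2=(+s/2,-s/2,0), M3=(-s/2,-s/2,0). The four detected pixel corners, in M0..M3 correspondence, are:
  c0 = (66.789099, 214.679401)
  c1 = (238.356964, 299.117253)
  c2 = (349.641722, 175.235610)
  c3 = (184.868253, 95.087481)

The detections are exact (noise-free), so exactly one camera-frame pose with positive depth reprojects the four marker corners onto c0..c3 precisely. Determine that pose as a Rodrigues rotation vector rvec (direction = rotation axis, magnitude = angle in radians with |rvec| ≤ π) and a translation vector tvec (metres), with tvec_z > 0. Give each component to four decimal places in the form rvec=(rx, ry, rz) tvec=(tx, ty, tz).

rvec=(-0.1353, -0.0232, 0.5832) tvec=(-0.0990, -0.0700, 0.6590)

Intrinsics K: fx=613.4, fy=455.1, cx=303.1, cy=242.9
Marker side s = 0.217 m; corners in marker frame (Z=0):
  M0 = (-0.1085, +0.1085, 0)
  M1 = (+0.1085, +0.1085, 0)
  M2 = (+0.1085, -0.1085, 0)
  M3 = (-0.1085, -0.1085, 0)
Detected image corners:
  c0 = (66.789099, 214.679401) px
  c1 = (238.356964, 299.117253) px
  c2 = (349.641722, 175.235610) px
  c3 = (184.868253, 95.087481) px
Planar DLT: solve 8×8 A·h = b for H (H[2,2]=1):
  H  [+769.38657 -571.19222 +210.95032]
  H  [+374.11130 +521.13241 +194.57612]
  H  [-0.02500 -0.20323 +1.00000]
B = K⁻¹H; ‖b₁‖=1.517532, ‖b₂‖=1.517532; λ = 2/(‖b₁‖+‖b₂‖) = 0.658965, sign → tz>0 ⇒ λ=+0.658965
r₁ = λ·B[:,0] = (+0.83468,+0.55049,-0.01648); r₂ = λ·B[:,1] = (-0.54745,+0.82606,-0.13392)
r₃ = r₁×r₂ = (-0.06011,+0.12080,+0.99085); SVD([r₁ r₂ r₃]) → R = UVᵀ:
  R  [+0.83468 -0.54745 -0.06011]
  R  [+0.55049 +0.82606 +0.12080]
  R  [-0.01648 -0.13392 +0.99085]
t = (-0.09899, -0.06997, +0.65896) m
tr R = 2.651589; θ = arccos((tr R − 1)/2) = 0.599187 rad = 34.331°
axis k = ((R−Rᵀ)₃₂, (R−Rᵀ)₁₃, (R−Rᵀ)₂₁) / (2 sinθ) = (-0.225832, -0.038689, +0.973398)
rvec = θ·k = (-0.135316, -0.023182, +0.583247)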